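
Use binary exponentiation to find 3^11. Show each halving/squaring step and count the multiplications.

Computing 3^11 by squaring (build up from 3^1; each line after the first costs one multiplication):

3^1 = 3
3^2 = (3^1)^2 = 3^2 = 9
3^4 = (3^2)^2 = 9^2 = 81
3^5 = 3 * 3^4 = 3 * 81 = 243
3^10 = (3^5)^2 = 243^2 = 59049
3^11 = 3 * 3^10 = 3 * 59049 = 177147

Result: 177147
Multiplications needed: 5 (5 lines after 3^1)

3^11 = 177147. Using exponentiation by squaring, this requires 5 multiplications. The key idea: if the exponent is even, square the half-power; if odd, multiply by the base once.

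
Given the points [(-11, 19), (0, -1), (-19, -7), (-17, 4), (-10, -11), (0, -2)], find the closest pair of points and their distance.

Computing all pairwise distances among 6 points:

d((-11, 19), (0, -1)) = 22.8254
d((-11, 19), (-19, -7)) = 27.2029
d((-11, 19), (-17, 4)) = 16.1555
d((-11, 19), (-10, -11)) = 30.0167
d((-11, 19), (0, -2)) = 23.7065
d((0, -1), (-19, -7)) = 19.9249
d((0, -1), (-17, 4)) = 17.72
d((0, -1), (-10, -11)) = 14.1421
d((0, -1), (0, -2)) = 1.0 <-- minimum
d((-19, -7), (-17, 4)) = 11.1803
d((-19, -7), (-10, -11)) = 9.8489
d((-19, -7), (0, -2)) = 19.6469
d((-17, 4), (-10, -11)) = 16.5529
d((-17, 4), (0, -2)) = 18.0278
d((-10, -11), (0, -2)) = 13.4536

Closest pair: (0, -1) and (0, -2) with distance 1.0

The closest pair is (0, -1) and (0, -2) with Euclidean distance 1.0. For 6 points, brute-force pairwise comparison is shown above. For large n, the divide-and-conquer algorithm (sort by x, recurse on halves, check the dividing strip) achieves O(n log n).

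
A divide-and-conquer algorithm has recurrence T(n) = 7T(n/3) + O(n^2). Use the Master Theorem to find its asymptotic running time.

Master Theorem for T(n) = 7T(n/3) + O(n^2):

a = 7, b = 3, c = 2
log_b(a) = log_3(7) = 1.7712

Case 3: c = 2 > log_3(7) = 1.7712
T(n) = O(n^2) = O(n^2)

For T(n) = 7T(n/3) + O(n^2): log_3(7) = 1.7712. This is Case 3 of the Master Theorem (c > log_b(a), work dominated by root), giving O(n^2).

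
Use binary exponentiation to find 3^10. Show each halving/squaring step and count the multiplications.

Computing 3^10 by squaring (build up from 3^1; each line after the first costs one multiplication):

3^1 = 3
3^2 = (3^1)^2 = 3^2 = 9
3^4 = (3^2)^2 = 9^2 = 81
3^5 = 3 * 3^4 = 3 * 81 = 243
3^10 = (3^5)^2 = 243^2 = 59049

Result: 59049
Multiplications needed: 4 (4 lines after 3^1)

3^10 = 59049. Using exponentiation by squaring, this requires 4 multiplications. The key idea: if the exponent is even, square the half-power; if odd, multiply by the base once.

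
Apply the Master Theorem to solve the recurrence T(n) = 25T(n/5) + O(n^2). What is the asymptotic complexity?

Master Theorem for T(n) = 25T(n/5) + O(n^2):

a = 25, b = 5, c = 2
log_b(a) = log_5(25) = 2.0000

Case 2: c = 2 = log_5(25) = 2.0000
T(n) = O(n^2 log n) = O(n^2 log n)

For T(n) = 25T(n/5) + O(n^2): log_5(25) = 2.0000. This is Case 2 of the Master Theorem (c = log_b(a), equal work at all levels), giving O(n^2 log n).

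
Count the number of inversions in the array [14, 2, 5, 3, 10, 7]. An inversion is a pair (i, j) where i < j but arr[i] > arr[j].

Finding inversions in [14, 2, 5, 3, 10, 7]:

(0, 1): arr[0]=14 > arr[1]=2
(0, 2): arr[0]=14 > arr[2]=5
(0, 3): arr[0]=14 > arr[3]=3
(0, 4): arr[0]=14 > arr[4]=10
(0, 5): arr[0]=14 > arr[5]=7
(2, 3): arr[2]=5 > arr[3]=3
(4, 5): arr[4]=10 > arr[5]=7

Total inversions: 7

The array has 7 inversion(s): (0,1), (0,2), (0,3), (0,4), (0,5), (2,3), (4,5). Each pair (i,j) satisfies i < j and arr[i] > arr[j].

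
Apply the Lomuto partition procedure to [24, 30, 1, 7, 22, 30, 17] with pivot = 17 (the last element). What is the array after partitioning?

Lomuto partition with pivot = 17:

Initial array: [24, 30, 1, 7, 22, 30, 17]

arr[0]=24 > 17: no swap
arr[1]=30 > 17: no swap
arr[2]=1 <= 17: swap with position 0, array becomes [1, 30, 24, 7, 22, 30, 17]
arr[3]=7 <= 17: swap with position 1, array becomes [1, 7, 24, 30, 22, 30, 17]
arr[4]=22 > 17: no swap
arr[5]=30 > 17: no swap

Place pivot at position 2: [1, 7, 17, 30, 22, 30, 24]
Pivot position: 2

After partitioning with pivot 17, the array becomes [1, 7, 17, 30, 22, 30, 24]. The pivot is placed at index 2. All elements to the left of the pivot are <= 17, and all elements to the right are > 17.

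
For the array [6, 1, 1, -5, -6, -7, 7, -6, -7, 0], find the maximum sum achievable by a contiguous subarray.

Using Kadane's algorithm on [6, 1, 1, -5, -6, -7, 7, -6, -7, 0]:

Scanning through the array:
Position 1 (value 1): max_ending_here = 7, max_so_far = 7
Position 2 (value 1): max_ending_here = 8, max_so_far = 8
Position 3 (value -5): max_ending_here = 3, max_so_far = 8
Position 4 (value -6): max_ending_here = -3, max_so_far = 8
Position 5 (value -7): max_ending_here = -7, max_so_far = 8
Position 6 (value 7): max_ending_here = 7, max_so_far = 8
Position 7 (value -6): max_ending_here = 1, max_so_far = 8
Position 8 (value -7): max_ending_here = -6, max_so_far = 8
Position 9 (value 0): max_ending_here = 0, max_so_far = 8

Maximum subarray: [6, 1, 1]
Maximum sum: 8

The maximum subarray is [6, 1, 1] with sum 8. This subarray runs from index 0 to index 2.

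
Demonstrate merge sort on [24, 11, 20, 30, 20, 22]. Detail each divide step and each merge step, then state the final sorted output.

Merge sort trace:

Split: [24, 11, 20, 30, 20, 22] -> [24, 11, 20] and [30, 20, 22]
  Split: [24, 11, 20] -> [24] and [11, 20]
    Split: [11, 20] -> [11] and [20]
    Merge: [11] + [20] -> [11, 20]
  Merge: [24] + [11, 20] -> [11, 20, 24]
  Split: [30, 20, 22] -> [30] and [20, 22]
    Split: [20, 22] -> [20] and [22]
    Merge: [20] + [22] -> [20, 22]
  Merge: [30] + [20, 22] -> [20, 22, 30]
Merge: [11, 20, 24] + [20, 22, 30] -> [11, 20, 20, 22, 24, 30]

Final sorted array: [11, 20, 20, 22, 24, 30]

The merge sort proceeds by recursively splitting the array and merging sorted halves.
After all merges, the sorted array is [11, 20, 20, 22, 24, 30].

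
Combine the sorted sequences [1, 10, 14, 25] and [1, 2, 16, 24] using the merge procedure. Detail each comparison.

Merging process:

Compare 1 vs 1: take 1 from left. Merged: [1]
Compare 10 vs 1: take 1 from right. Merged: [1, 1]
Compare 10 vs 2: take 2 from right. Merged: [1, 1, 2]
Compare 10 vs 16: take 10 from left. Merged: [1, 1, 2, 10]
Compare 14 vs 16: take 14 from left. Merged: [1, 1, 2, 10, 14]
Compare 25 vs 16: take 16 from right. Merged: [1, 1, 2, 10, 14, 16]
Compare 25 vs 24: take 24 from right. Merged: [1, 1, 2, 10, 14, 16, 24]
Append remaining from left: [25]. Merged: [1, 1, 2, 10, 14, 16, 24, 25]

Final merged array: [1, 1, 2, 10, 14, 16, 24, 25]
Total comparisons: 7

The merged array is [1, 1, 2, 10, 14, 16, 24, 25], requiring 7 comparisons. The merge step runs in O(n) time where n is the total number of elements.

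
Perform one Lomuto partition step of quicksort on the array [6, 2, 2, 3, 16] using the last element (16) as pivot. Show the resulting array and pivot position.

Lomuto partition with pivot = 16:

Initial array: [6, 2, 2, 3, 16]

arr[0]=6 <= 16: swap with position 0, array becomes [6, 2, 2, 3, 16]
arr[1]=2 <= 16: swap with position 1, array becomes [6, 2, 2, 3, 16]
arr[2]=2 <= 16: swap with position 2, array becomes [6, 2, 2, 3, 16]
arr[3]=3 <= 16: swap with position 3, array becomes [6, 2, 2, 3, 16]

Place pivot at position 4: [6, 2, 2, 3, 16]
Pivot position: 4

After partitioning with pivot 16, the array becomes [6, 2, 2, 3, 16]. The pivot is placed at index 4. All elements to the left of the pivot are <= 16, and all elements to the right are > 16.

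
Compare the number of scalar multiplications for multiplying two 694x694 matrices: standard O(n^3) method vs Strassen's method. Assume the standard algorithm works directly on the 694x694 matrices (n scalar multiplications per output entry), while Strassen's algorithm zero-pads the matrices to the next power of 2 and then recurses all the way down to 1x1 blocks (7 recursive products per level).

Matrix multiplication for 694x694 matrices:

Strassen's algorithm requires power-of-2 dimensions. Pad 694x694 to 1024x1024 (next power of 2).

Standard algorithm: 694^3 = 334255384 multiplications
Strassen's algorithm: 7^(log2(1024)) = 7^10 = 282475249 multiplications
Savings: 334255384 - 282475249 = 51780135 multiplications

Standard: 334255384 multiplications (694^3). Strassen: 282475249 multiplications (7^10, after padding to 1024x1024). Strassen reduces 8 recursive multiplications to 7 at each level.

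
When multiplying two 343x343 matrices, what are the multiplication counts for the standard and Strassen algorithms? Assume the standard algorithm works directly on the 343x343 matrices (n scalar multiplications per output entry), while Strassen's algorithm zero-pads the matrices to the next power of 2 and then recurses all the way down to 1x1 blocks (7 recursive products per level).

Matrix multiplication for 343x343 matrices:

Strassen's algorithm requires power-of-2 dimensions. Pad 343x343 to 512x512 (next power of 2).

Standard algorithm: 343^3 = 40353607 multiplications
Strassen's algorithm: 7^(log2(512)) = 7^9 = 40353607 multiplications
Savings: 40353607 - 40353607 = 0 multiplications

Standard: 40353607 multiplications (343^3). Strassen: 40353607 multiplications (7^9, after padding to 512x512). Strassen reduces 8 recursive multiplications to 7 at each level.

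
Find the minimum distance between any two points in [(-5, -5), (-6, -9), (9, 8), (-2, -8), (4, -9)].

Computing all pairwise distances among 5 points:

d((-5, -5), (-6, -9)) = 4.1231 <-- minimum
d((-5, -5), (9, 8)) = 19.105
d((-5, -5), (-2, -8)) = 4.2426
d((-5, -5), (4, -9)) = 9.8489
d((-6, -9), (9, 8)) = 22.6716
d((-6, -9), (-2, -8)) = 4.1231 <-- minimum
d((-6, -9), (4, -9)) = 10.0
d((9, 8), (-2, -8)) = 19.4165
d((9, 8), (4, -9)) = 17.72
d((-2, -8), (4, -9)) = 6.0828

Minimum distance: 4.1231 (tie among 2 pairs: (-5, -5) and (-6, -9); (-6, -9) and (-2, -8))

The minimum Euclidean distance is 4.1231. There is a tie: 2 pairs achieve this minimum — (-5, -5) and (-6, -9); (-6, -9) and (-2, -8). Any of these is a valid closest pair. For 5 points, brute-force pairwise comparison is shown above. For large n, the divide-and-conquer algorithm (sort by x, recurse on halves, check the dividing strip) achieves O(n log n).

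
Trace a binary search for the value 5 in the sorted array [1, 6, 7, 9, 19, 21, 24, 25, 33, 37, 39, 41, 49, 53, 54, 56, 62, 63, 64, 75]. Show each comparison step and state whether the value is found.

Binary search for 5 in [1, 6, 7, 9, 19, 21, 24, 25, 33, 37, 39, 41, 49, 53, 54, 56, 62, 63, 64, 75]:

lo=0, hi=19, mid=9, arr[mid]=37 -> 37 > 5, search left half
lo=0, hi=8, mid=4, arr[mid]=19 -> 19 > 5, search left half
lo=0, hi=3, mid=1, arr[mid]=6 -> 6 > 5, search left half
lo=0, hi=0, mid=0, arr[mid]=1 -> 1 < 5, search right half
lo=1 > hi=0, target 5 not found

Binary search determines that 5 is not in the array after 4 comparisons. The search space was exhausted without finding the target.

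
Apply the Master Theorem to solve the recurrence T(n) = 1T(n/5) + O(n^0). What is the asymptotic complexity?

Master Theorem for T(n) = 1T(n/5) + O(n^0):

a = 1, b = 5, c = 0
log_b(a) = log_5(1) = 0.0000

Case 2: c = 0 = log_5(1) = 0.0000
T(n) = O(n^0 log n) = O(log n)

For T(n) = 1T(n/5) + O(n^0): log_5(1) = 0.0000. This is Case 2 of the Master Theorem (c = log_b(a), equal work at all levels), giving O(log n).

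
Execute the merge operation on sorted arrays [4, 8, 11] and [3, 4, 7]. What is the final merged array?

Merging process:

Compare 4 vs 3: take 3 from right. Merged: [3]
Compare 4 vs 4: take 4 from left. Merged: [3, 4]
Compare 8 vs 4: take 4 from right. Merged: [3, 4, 4]
Compare 8 vs 7: take 7 from right. Merged: [3, 4, 4, 7]
Append remaining from left: [8, 11]. Merged: [3, 4, 4, 7, 8, 11]

Final merged array: [3, 4, 4, 7, 8, 11]
Total comparisons: 4

The merged array is [3, 4, 4, 7, 8, 11], requiring 4 comparisons. The merge step runs in O(n) time where n is the total number of elements.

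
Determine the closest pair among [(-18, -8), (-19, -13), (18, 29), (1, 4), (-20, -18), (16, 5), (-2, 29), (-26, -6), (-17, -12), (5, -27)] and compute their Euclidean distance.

Computing all pairwise distances among 10 points:

d((-18, -8), (-19, -13)) = 5.099
d((-18, -8), (18, 29)) = 51.6236
d((-18, -8), (1, 4)) = 22.4722
d((-18, -8), (-20, -18)) = 10.198
d((-18, -8), (16, 5)) = 36.4005
d((-18, -8), (-2, 29)) = 40.3113
d((-18, -8), (-26, -6)) = 8.2462
d((-18, -8), (-17, -12)) = 4.1231
d((-18, -8), (5, -27)) = 29.8329
d((-19, -13), (18, 29)) = 55.9732
d((-19, -13), (1, 4)) = 26.2488
d((-19, -13), (-20, -18)) = 5.099
d((-19, -13), (16, 5)) = 39.3573
d((-19, -13), (-2, 29)) = 45.31
d((-19, -13), (-26, -6)) = 9.8995
d((-19, -13), (-17, -12)) = 2.2361 <-- minimum
d((-19, -13), (5, -27)) = 27.7849
d((18, 29), (1, 4)) = 30.2324
d((18, 29), (-20, -18)) = 60.4401
d((18, 29), (16, 5)) = 24.0832
d((18, 29), (-2, 29)) = 20.0
d((18, 29), (-26, -6)) = 56.2228
d((18, 29), (-17, -12)) = 53.9073
d((18, 29), (5, -27)) = 57.4891
d((1, 4), (-20, -18)) = 30.4138
d((1, 4), (16, 5)) = 15.0333
d((1, 4), (-2, 29)) = 25.1794
d((1, 4), (-26, -6)) = 28.7924
d((1, 4), (-17, -12)) = 24.0832
d((1, 4), (5, -27)) = 31.257
d((-20, -18), (16, 5)) = 42.72
d((-20, -18), (-2, 29)) = 50.3289
d((-20, -18), (-26, -6)) = 13.4164
d((-20, -18), (-17, -12)) = 6.7082
d((-20, -18), (5, -27)) = 26.5707
d((16, 5), (-2, 29)) = 30.0
d((16, 5), (-26, -6)) = 43.4166
d((16, 5), (-17, -12)) = 37.1214
d((16, 5), (5, -27)) = 33.8378
d((-2, 29), (-26, -6)) = 42.4382
d((-2, 29), (-17, -12)) = 43.6578
d((-2, 29), (5, -27)) = 56.4358
d((-26, -6), (-17, -12)) = 10.8167
d((-26, -6), (5, -27)) = 37.4433
d((-17, -12), (5, -27)) = 26.6271

Closest pair: (-19, -13) and (-17, -12) with distance 2.2361

The closest pair is (-19, -13) and (-17, -12) with Euclidean distance 2.2361. For 10 points, brute-force pairwise comparison is shown above. For large n, the divide-and-conquer algorithm (sort by x, recurse on halves, check the dividing strip) achieves O(n log n).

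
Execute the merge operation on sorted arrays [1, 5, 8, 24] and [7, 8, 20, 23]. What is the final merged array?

Merging process:

Compare 1 vs 7: take 1 from left. Merged: [1]
Compare 5 vs 7: take 5 from left. Merged: [1, 5]
Compare 8 vs 7: take 7 from right. Merged: [1, 5, 7]
Compare 8 vs 8: take 8 from left. Merged: [1, 5, 7, 8]
Compare 24 vs 8: take 8 from right. Merged: [1, 5, 7, 8, 8]
Compare 24 vs 20: take 20 from right. Merged: [1, 5, 7, 8, 8, 20]
Compare 24 vs 23: take 23 from right. Merged: [1, 5, 7, 8, 8, 20, 23]
Append remaining from left: [24]. Merged: [1, 5, 7, 8, 8, 20, 23, 24]

Final merged array: [1, 5, 7, 8, 8, 20, 23, 24]
Total comparisons: 7

The merged array is [1, 5, 7, 8, 8, 20, 23, 24], requiring 7 comparisons. The merge step runs in O(n) time where n is the total number of elements.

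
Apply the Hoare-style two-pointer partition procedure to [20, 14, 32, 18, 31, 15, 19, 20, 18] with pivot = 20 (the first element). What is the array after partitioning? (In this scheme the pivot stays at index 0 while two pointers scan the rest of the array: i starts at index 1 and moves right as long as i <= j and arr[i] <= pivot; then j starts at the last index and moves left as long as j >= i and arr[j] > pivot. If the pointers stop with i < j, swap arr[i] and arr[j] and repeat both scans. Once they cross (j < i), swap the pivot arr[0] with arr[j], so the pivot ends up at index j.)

Hoare-style two-pointer partition with pivot = 20:

Initial array: [20, 14, 32, 18, 31, 15, 19, 20, 18]

Pointers start at i = 1, j = 8.
i stops at index 2 (arr[2]=32 > 20), j stops at index 8 (arr[8]=18 <= 20): swap arr[2] and arr[8], array becomes [20, 14, 18, 18, 31, 15, 19, 20, 32]
i stops at index 4 (arr[4]=31 > 20), j stops at index 7 (arr[7]=20 <= 20): swap arr[4] and arr[7], array becomes [20, 14, 18, 18, 20, 15, 19, 31, 32]
i ends at 7, j ends at 6: the pointers have crossed (j < i), so scanning stops.

Swap pivot arr[0] with arr[6] to place pivot at position 6: [19, 14, 18, 18, 20, 15, 20, 31, 32]
Pivot position: 6

After partitioning with pivot 20, the array becomes [19, 14, 18, 18, 20, 15, 20, 31, 32]. The pivot is placed at index 6. All elements to the left of the pivot are <= 20, and all elements to the right are > 20.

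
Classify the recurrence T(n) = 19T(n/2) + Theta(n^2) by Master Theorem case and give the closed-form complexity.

Master Theorem for T(n) = 19T(n/2) + O(n^2):

a = 19, b = 2, c = 2
log_b(a) = log_2(19) = 4.2479

Case 1: c = 2 < log_2(19) = 4.2479
T(n) = O(n^(log_2 19))

For T(n) = 19T(n/2) + O(n^2): log_2(19) = 4.2479. This is Case 1 of the Master Theorem (c < log_b(a), work dominated by leaves), giving O(n^(log_2 19)).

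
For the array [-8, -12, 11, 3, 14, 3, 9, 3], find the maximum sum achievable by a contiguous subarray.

Using Kadane's algorithm on [-8, -12, 11, 3, 14, 3, 9, 3]:

Scanning through the array:
Position 1 (value -12): max_ending_here = -12, max_so_far = -8
Position 2 (value 11): max_ending_here = 11, max_so_far = 11
Position 3 (value 3): max_ending_here = 14, max_so_far = 14
Position 4 (value 14): max_ending_here = 28, max_so_far = 28
Position 5 (value 3): max_ending_here = 31, max_so_far = 31
Position 6 (value 9): max_ending_here = 40, max_so_far = 40
Position 7 (value 3): max_ending_here = 43, max_so_far = 43

Maximum subarray: [11, 3, 14, 3, 9, 3]
Maximum sum: 43

The maximum subarray is [11, 3, 14, 3, 9, 3] with sum 43. This subarray runs from index 2 to index 7.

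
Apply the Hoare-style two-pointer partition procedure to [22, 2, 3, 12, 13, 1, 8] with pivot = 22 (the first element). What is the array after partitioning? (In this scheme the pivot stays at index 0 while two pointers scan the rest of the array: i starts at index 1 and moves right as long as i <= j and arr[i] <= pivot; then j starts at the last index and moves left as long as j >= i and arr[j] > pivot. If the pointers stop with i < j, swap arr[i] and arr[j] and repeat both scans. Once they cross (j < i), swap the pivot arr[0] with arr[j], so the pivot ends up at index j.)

Hoare-style two-pointer partition with pivot = 22:

Initial array: [22, 2, 3, 12, 13, 1, 8]

Pointers start at i = 1, j = 6.
i ends at 7, j ends at 6: the pointers have crossed (j < i), so scanning stops.

Swap pivot arr[0] with arr[6] to place pivot at position 6: [8, 2, 3, 12, 13, 1, 22]
Pivot position: 6

After partitioning with pivot 22, the array becomes [8, 2, 3, 12, 13, 1, 22]. The pivot is placed at index 6. All elements to the left of the pivot are <= 22, and all elements to the right are > 22.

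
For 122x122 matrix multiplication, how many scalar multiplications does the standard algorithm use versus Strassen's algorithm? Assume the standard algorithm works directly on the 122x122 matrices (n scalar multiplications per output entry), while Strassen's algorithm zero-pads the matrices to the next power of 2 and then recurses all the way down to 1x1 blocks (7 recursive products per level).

Matrix multiplication for 122x122 matrices:

Strassen's algorithm requires power-of-2 dimensions. Pad 122x122 to 128x128 (next power of 2).

Standard algorithm: 122^3 = 1815848 multiplications
Strassen's algorithm: 7^(log2(128)) = 7^7 = 823543 multiplications
Savings: 1815848 - 823543 = 992305 multiplications

Standard: 1815848 multiplications (122^3). Strassen: 823543 multiplications (7^7, after padding to 128x128). Strassen reduces 8 recursive multiplications to 7 at each level.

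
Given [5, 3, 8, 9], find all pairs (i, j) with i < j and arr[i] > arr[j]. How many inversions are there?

Finding inversions in [5, 3, 8, 9]:

(0, 1): arr[0]=5 > arr[1]=3

Total inversions: 1

The array has 1 inversion(s): (0,1). Each pair (i,j) satisfies i < j and arr[i] > arr[j].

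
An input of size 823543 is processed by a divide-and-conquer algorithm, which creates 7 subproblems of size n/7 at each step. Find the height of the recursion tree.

For divide and conquer with division factor 7:

Problem sizes at each level:
Level 0: 823543
Level 1: 117649
Level 2: 16807
Level 3: 2401
Level 4: 343
Level 5: 49
Level 6: 7
Level 7: 1

The root is level 0 and the size-1 base case is level 7 (the tree spans levels 0 through 7, i.e. 8 levels counting the root), so the depth is the number of divisions: log_7(823543) = 7

The recursion tree depth is log_7(823543) = 7. At each level, the problem size is divided by 7, so it takes 7 divisions to reduce to a base case of size 1. The algorithm makes 7 recursive calls at each level.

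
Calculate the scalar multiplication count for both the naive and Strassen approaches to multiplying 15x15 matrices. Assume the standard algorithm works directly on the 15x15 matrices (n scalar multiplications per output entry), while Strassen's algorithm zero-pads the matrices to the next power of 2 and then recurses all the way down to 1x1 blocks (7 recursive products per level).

Matrix multiplication for 15x15 matrices:

Strassen's algorithm requires power-of-2 dimensions. Pad 15x15 to 16x16 (next power of 2).

Standard algorithm: 15^3 = 3375 multiplications
Strassen's algorithm: 7^(log2(16)) = 7^4 = 2401 multiplications
Savings: 3375 - 2401 = 974 multiplications

Standard: 3375 multiplications (15^3). Strassen: 2401 multiplications (7^4, after padding to 16x16). Strassen reduces 8 recursive multiplications to 7 at each level.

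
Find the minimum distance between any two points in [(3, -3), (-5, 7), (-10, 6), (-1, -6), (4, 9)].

Computing all pairwise distances among 5 points:

d((3, -3), (-5, 7)) = 12.8062
d((3, -3), (-10, 6)) = 15.8114
d((3, -3), (-1, -6)) = 5.0 <-- minimum
d((3, -3), (4, 9)) = 12.0416
d((-5, 7), (-10, 6)) = 5.099
d((-5, 7), (-1, -6)) = 13.6015
d((-5, 7), (4, 9)) = 9.2195
d((-10, 6), (-1, -6)) = 15.0
d((-10, 6), (4, 9)) = 14.3178
d((-1, -6), (4, 9)) = 15.8114

Closest pair: (3, -3) and (-1, -6) with distance 5.0

The closest pair is (3, -3) and (-1, -6) with Euclidean distance 5.0. For 5 points, brute-force pairwise comparison is shown above. For large n, the divide-and-conquer algorithm (sort by x, recurse on halves, check the dividing strip) achieves O(n log n).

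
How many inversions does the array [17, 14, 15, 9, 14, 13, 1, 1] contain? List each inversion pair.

Finding inversions in [17, 14, 15, 9, 14, 13, 1, 1]:

(0, 1): arr[0]=17 > arr[1]=14
(0, 2): arr[0]=17 > arr[2]=15
(0, 3): arr[0]=17 > arr[3]=9
(0, 4): arr[0]=17 > arr[4]=14
(0, 5): arr[0]=17 > arr[5]=13
(0, 6): arr[0]=17 > arr[6]=1
(0, 7): arr[0]=17 > arr[7]=1
(1, 3): arr[1]=14 > arr[3]=9
(1, 5): arr[1]=14 > arr[5]=13
(1, 6): arr[1]=14 > arr[6]=1
(1, 7): arr[1]=14 > arr[7]=1
(2, 3): arr[2]=15 > arr[3]=9
(2, 4): arr[2]=15 > arr[4]=14
(2, 5): arr[2]=15 > arr[5]=13
(2, 6): arr[2]=15 > arr[6]=1
(2, 7): arr[2]=15 > arr[7]=1
(3, 6): arr[3]=9 > arr[6]=1
(3, 7): arr[3]=9 > arr[7]=1
(4, 5): arr[4]=14 > arr[5]=13
(4, 6): arr[4]=14 > arr[6]=1
(4, 7): arr[4]=14 > arr[7]=1
(5, 6): arr[5]=13 > arr[6]=1
(5, 7): arr[5]=13 > arr[7]=1

Total inversions: 23

The array has 23 inversion(s): (0,1), (0,2), (0,3), (0,4), (0,5), (0,6), (0,7), (1,3), (1,5), (1,6), (1,7), (2,3), (2,4), (2,5), (2,6), (2,7), (3,6), (3,7), (4,5), (4,6), (4,7), (5,6), (5,7). Each pair (i,j) satisfies i < j and arr[i] > arr[j].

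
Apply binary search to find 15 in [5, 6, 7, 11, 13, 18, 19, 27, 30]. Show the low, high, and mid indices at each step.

Binary search for 15 in [5, 6, 7, 11, 13, 18, 19, 27, 30]:

lo=0, hi=8, mid=4, arr[mid]=13 -> 13 < 15, search right half
lo=5, hi=8, mid=6, arr[mid]=19 -> 19 > 15, search left half
lo=5, hi=5, mid=5, arr[mid]=18 -> 18 > 15, search left half
lo=5 > hi=4, target 15 not found

Binary search determines that 15 is not in the array after 3 comparisons. The search space was exhausted without finding the target.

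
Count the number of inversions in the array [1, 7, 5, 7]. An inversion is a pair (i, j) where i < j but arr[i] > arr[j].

Finding inversions in [1, 7, 5, 7]:

(1, 2): arr[1]=7 > arr[2]=5

Total inversions: 1

The array has 1 inversion(s): (1,2). Each pair (i,j) satisfies i < j and arr[i] > arr[j].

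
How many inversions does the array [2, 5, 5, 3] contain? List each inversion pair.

Finding inversions in [2, 5, 5, 3]:

(1, 3): arr[1]=5 > arr[3]=3
(2, 3): arr[2]=5 > arr[3]=3

Total inversions: 2

The array has 2 inversion(s): (1,3), (2,3). Each pair (i,j) satisfies i < j and arr[i] > arr[j].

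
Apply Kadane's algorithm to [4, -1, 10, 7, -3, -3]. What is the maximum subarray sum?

Using Kadane's algorithm on [4, -1, 10, 7, -3, -3]:

Scanning through the array:
Position 1 (value -1): max_ending_here = 3, max_so_far = 4
Position 2 (value 10): max_ending_here = 13, max_so_far = 13
Position 3 (value 7): max_ending_here = 20, max_so_far = 20
Position 4 (value -3): max_ending_here = 17, max_so_far = 20
Position 5 (value -3): max_ending_here = 14, max_so_far = 20

Maximum subarray: [4, -1, 10, 7]
Maximum sum: 20

The maximum subarray is [4, -1, 10, 7] with sum 20. This subarray runs from index 0 to index 3.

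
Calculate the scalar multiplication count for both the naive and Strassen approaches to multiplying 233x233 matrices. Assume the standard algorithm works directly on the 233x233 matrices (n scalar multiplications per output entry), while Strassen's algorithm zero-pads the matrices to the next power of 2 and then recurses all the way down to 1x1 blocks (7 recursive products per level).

Matrix multiplication for 233x233 matrices:

Strassen's algorithm requires power-of-2 dimensions. Pad 233x233 to 256x256 (next power of 2).

Standard algorithm: 233^3 = 12649337 multiplications
Strassen's algorithm: 7^(log2(256)) = 7^8 = 5764801 multiplications
Savings: 12649337 - 5764801 = 6884536 multiplications

Standard: 12649337 multiplications (233^3). Strassen: 5764801 multiplications (7^8, after padding to 256x256). Strassen reduces 8 recursive multiplications to 7 at each level.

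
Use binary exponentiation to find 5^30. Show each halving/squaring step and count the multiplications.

Computing 5^30 by squaring (build up from 5^1; each line after the first costs one multiplication):

5^1 = 5
5^2 = (5^1)^2 = 5^2 = 25
5^3 = 5 * 5^2 = 5 * 25 = 125
5^6 = (5^3)^2 = 125^2 = 15625
5^7 = 5 * 5^6 = 5 * 15625 = 78125
5^14 = (5^7)^2 = 78125^2 = 6103515625
5^15 = 5 * 5^14 = 5 * 6103515625 = 30517578125
5^30 = (5^15)^2 = 30517578125^2 = 931322574615478515625

Result: 931322574615478515625
Multiplications needed: 7 (7 lines after 5^1)

5^30 = 931322574615478515625. Using exponentiation by squaring, this requires 7 multiplications. The key idea: if the exponent is even, square the half-power; if odd, multiply by the base once.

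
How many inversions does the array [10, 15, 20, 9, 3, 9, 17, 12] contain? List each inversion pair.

Finding inversions in [10, 15, 20, 9, 3, 9, 17, 12]:

(0, 3): arr[0]=10 > arr[3]=9
(0, 4): arr[0]=10 > arr[4]=3
(0, 5): arr[0]=10 > arr[5]=9
(1, 3): arr[1]=15 > arr[3]=9
(1, 4): arr[1]=15 > arr[4]=3
(1, 5): arr[1]=15 > arr[5]=9
(1, 7): arr[1]=15 > arr[7]=12
(2, 3): arr[2]=20 > arr[3]=9
(2, 4): arr[2]=20 > arr[4]=3
(2, 5): arr[2]=20 > arr[5]=9
(2, 6): arr[2]=20 > arr[6]=17
(2, 7): arr[2]=20 > arr[7]=12
(3, 4): arr[3]=9 > arr[4]=3
(6, 7): arr[6]=17 > arr[7]=12

Total inversions: 14

The array has 14 inversion(s): (0,3), (0,4), (0,5), (1,3), (1,4), (1,5), (1,7), (2,3), (2,4), (2,5), (2,6), (2,7), (3,4), (6,7). Each pair (i,j) satisfies i < j and arr[i] > arr[j].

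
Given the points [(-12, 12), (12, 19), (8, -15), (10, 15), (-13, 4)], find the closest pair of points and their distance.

Computing all pairwise distances among 5 points:

d((-12, 12), (12, 19)) = 25.0
d((-12, 12), (8, -15)) = 33.6006
d((-12, 12), (10, 15)) = 22.2036
d((-12, 12), (-13, 4)) = 8.0623
d((12, 19), (8, -15)) = 34.2345
d((12, 19), (10, 15)) = 4.4721 <-- minimum
d((12, 19), (-13, 4)) = 29.1548
d((8, -15), (10, 15)) = 30.0666
d((8, -15), (-13, 4)) = 28.3196
d((10, 15), (-13, 4)) = 25.4951

Closest pair: (12, 19) and (10, 15) with distance 4.4721

The closest pair is (12, 19) and (10, 15) with Euclidean distance 4.4721. For 5 points, brute-force pairwise comparison is shown above. For large n, the divide-and-conquer algorithm (sort by x, recurse on halves, check the dividing strip) achieves O(n log n).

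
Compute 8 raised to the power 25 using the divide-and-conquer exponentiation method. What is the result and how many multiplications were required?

Computing 8^25 by squaring (build up from 8^1; each line after the first costs one multiplication):

8^1 = 8
8^2 = (8^1)^2 = 8^2 = 64
8^3 = 8 * 8^2 = 8 * 64 = 512
8^6 = (8^3)^2 = 512^2 = 262144
8^12 = (8^6)^2 = 262144^2 = 68719476736
8^24 = (8^12)^2 = 68719476736^2 = 4722366482869645213696
8^25 = 8 * 8^24 = 8 * 4722366482869645213696 = 37778931862957161709568

Result: 37778931862957161709568
Multiplications needed: 6 (6 lines after 8^1)

8^25 = 37778931862957161709568. Using exponentiation by squaring, this requires 6 multiplications. The key idea: if the exponent is even, square the half-power; if odd, multiply by the base once.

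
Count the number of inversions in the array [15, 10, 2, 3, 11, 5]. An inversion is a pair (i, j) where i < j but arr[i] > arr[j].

Finding inversions in [15, 10, 2, 3, 11, 5]:

(0, 1): arr[0]=15 > arr[1]=10
(0, 2): arr[0]=15 > arr[2]=2
(0, 3): arr[0]=15 > arr[3]=3
(0, 4): arr[0]=15 > arr[4]=11
(0, 5): arr[0]=15 > arr[5]=5
(1, 2): arr[1]=10 > arr[2]=2
(1, 3): arr[1]=10 > arr[3]=3
(1, 5): arr[1]=10 > arr[5]=5
(4, 5): arr[4]=11 > arr[5]=5

Total inversions: 9

The array has 9 inversion(s): (0,1), (0,2), (0,3), (0,4), (0,5), (1,2), (1,3), (1,5), (4,5). Each pair (i,j) satisfies i < j and arr[i] > arr[j].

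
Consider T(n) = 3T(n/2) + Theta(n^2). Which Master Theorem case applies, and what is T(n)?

Master Theorem for T(n) = 3T(n/2) + O(n^2):

a = 3, b = 2, c = 2
log_b(a) = log_2(3) = 1.5850

Case 3: c = 2 > log_2(3) = 1.5850
T(n) = O(n^2) = O(n^2)

For T(n) = 3T(n/2) + O(n^2): log_2(3) = 1.5850. This is Case 3 of the Master Theorem (c > log_b(a), work dominated by root), giving O(n^2).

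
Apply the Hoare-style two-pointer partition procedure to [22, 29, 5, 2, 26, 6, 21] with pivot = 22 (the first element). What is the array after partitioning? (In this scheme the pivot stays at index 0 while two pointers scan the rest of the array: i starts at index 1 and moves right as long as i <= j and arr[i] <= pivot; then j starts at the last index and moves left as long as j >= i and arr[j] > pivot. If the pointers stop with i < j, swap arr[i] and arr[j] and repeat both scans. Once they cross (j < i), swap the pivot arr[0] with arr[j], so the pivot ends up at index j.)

Hoare-style two-pointer partition with pivot = 22:

Initial array: [22, 29, 5, 2, 26, 6, 21]

Pointers start at i = 1, j = 6.
i stops at index 1 (arr[1]=29 > 22), j stops at index 6 (arr[6]=21 <= 22): swap arr[1] and arr[6], array becomes [22, 21, 5, 2, 26, 6, 29]
i stops at index 4 (arr[4]=26 > 22), j stops at index 5 (arr[5]=6 <= 22): swap arr[4] and arr[5], array becomes [22, 21, 5, 2, 6, 26, 29]
i ends at 5, j ends at 4: the pointers have crossed (j < i), so scanning stops.

Swap pivot arr[0] with arr[4] to place pivot at position 4: [6, 21, 5, 2, 22, 26, 29]
Pivot position: 4

After partitioning with pivot 22, the array becomes [6, 21, 5, 2, 22, 26, 29]. The pivot is placed at index 4. All elements to the left of the pivot are <= 22, and all elements to the right are > 22.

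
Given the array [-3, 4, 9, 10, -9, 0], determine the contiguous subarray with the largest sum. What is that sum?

Using Kadane's algorithm on [-3, 4, 9, 10, -9, 0]:

Scanning through the array:
Position 1 (value 4): max_ending_here = 4, max_so_far = 4
Position 2 (value 9): max_ending_here = 13, max_so_far = 13
Position 3 (value 10): max_ending_here = 23, max_so_far = 23
Position 4 (value -9): max_ending_here = 14, max_so_far = 23
Position 5 (value 0): max_ending_here = 14, max_so_far = 23

Maximum subarray: [4, 9, 10]
Maximum sum: 23

The maximum subarray is [4, 9, 10] with sum 23. This subarray runs from index 1 to index 3.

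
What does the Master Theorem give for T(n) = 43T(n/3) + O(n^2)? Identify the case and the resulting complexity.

Master Theorem for T(n) = 43T(n/3) + O(n^2):

a = 43, b = 3, c = 2
log_b(a) = log_3(43) = 3.4236

Case 1: c = 2 < log_3(43) = 3.4236
T(n) = O(n^(log_3 43))

For T(n) = 43T(n/3) + O(n^2): log_3(43) = 3.4236. This is Case 1 of the Master Theorem (c < log_b(a), work dominated by leaves), giving O(n^(log_3 43)).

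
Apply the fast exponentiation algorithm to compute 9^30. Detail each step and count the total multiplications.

Computing 9^30 by squaring (build up from 9^1; each line after the first costs one multiplication):

9^1 = 9
9^2 = (9^1)^2 = 9^2 = 81
9^3 = 9 * 9^2 = 9 * 81 = 729
9^6 = (9^3)^2 = 729^2 = 531441
9^7 = 9 * 9^6 = 9 * 531441 = 4782969
9^14 = (9^7)^2 = 4782969^2 = 22876792454961
9^15 = 9 * 9^14 = 9 * 22876792454961 = 205891132094649
9^30 = (9^15)^2 = 205891132094649^2 = 42391158275216203514294433201

Result: 42391158275216203514294433201
Multiplications needed: 7 (7 lines after 9^1)

9^30 = 42391158275216203514294433201. Using exponentiation by squaring, this requires 7 multiplications. The key idea: if the exponent is even, square the half-power; if odd, multiply by the base once.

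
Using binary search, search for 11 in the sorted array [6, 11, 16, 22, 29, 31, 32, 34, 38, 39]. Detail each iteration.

Binary search for 11 in [6, 11, 16, 22, 29, 31, 32, 34, 38, 39]:

lo=0, hi=9, mid=4, arr[mid]=29 -> 29 > 11, search left half
lo=0, hi=3, mid=1, arr[mid]=11 -> Found target at index 1!

Binary search finds 11 at index 1 after 2 comparisons. The search repeatedly halves the search space by comparing with the middle element.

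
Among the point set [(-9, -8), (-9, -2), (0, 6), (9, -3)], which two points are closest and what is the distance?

Computing all pairwise distances among 4 points:

d((-9, -8), (-9, -2)) = 6.0 <-- minimum
d((-9, -8), (0, 6)) = 16.6433
d((-9, -8), (9, -3)) = 18.6815
d((-9, -2), (0, 6)) = 12.0416
d((-9, -2), (9, -3)) = 18.0278
d((0, 6), (9, -3)) = 12.7279

Closest pair: (-9, -8) and (-9, -2) with distance 6.0

The closest pair is (-9, -8) and (-9, -2) with Euclidean distance 6.0. For 4 points, brute-force pairwise comparison is shown above. For large n, the divide-and-conquer algorithm (sort by x, recurse on halves, check the dividing strip) achieves O(n log n).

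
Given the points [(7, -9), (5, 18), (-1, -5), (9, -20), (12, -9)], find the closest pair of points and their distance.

Computing all pairwise distances among 5 points:

d((7, -9), (5, 18)) = 27.074
d((7, -9), (-1, -5)) = 8.9443
d((7, -9), (9, -20)) = 11.1803
d((7, -9), (12, -9)) = 5.0 <-- minimum
d((5, 18), (-1, -5)) = 23.7697
d((5, 18), (9, -20)) = 38.2099
d((5, 18), (12, -9)) = 27.8927
d((-1, -5), (9, -20)) = 18.0278
d((-1, -5), (12, -9)) = 13.6015
d((9, -20), (12, -9)) = 11.4018

Closest pair: (7, -9) and (12, -9) with distance 5.0

The closest pair is (7, -9) and (12, -9) with Euclidean distance 5.0. For 5 points, brute-force pairwise comparison is shown above. For large n, the divide-and-conquer algorithm (sort by x, recurse on halves, check the dividing strip) achieves O(n log n).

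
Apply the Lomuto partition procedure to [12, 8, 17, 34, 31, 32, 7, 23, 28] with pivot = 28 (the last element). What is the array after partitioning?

Lomuto partition with pivot = 28:

Initial array: [12, 8, 17, 34, 31, 32, 7, 23, 28]

arr[0]=12 <= 28: swap with position 0, array becomes [12, 8, 17, 34, 31, 32, 7, 23, 28]
arr[1]=8 <= 28: swap with position 1, array becomes [12, 8, 17, 34, 31, 32, 7, 23, 28]
arr[2]=17 <= 28: swap with position 2, array becomes [12, 8, 17, 34, 31, 32, 7, 23, 28]
arr[3]=34 > 28: no swap
arr[4]=31 > 28: no swap
arr[5]=32 > 28: no swap
arr[6]=7 <= 28: swap with position 3, array becomes [12, 8, 17, 7, 31, 32, 34, 23, 28]
arr[7]=23 <= 28: swap with position 4, array becomes [12, 8, 17, 7, 23, 32, 34, 31, 28]

Place pivot at position 5: [12, 8, 17, 7, 23, 28, 34, 31, 32]
Pivot position: 5

After partitioning with pivot 28, the array becomes [12, 8, 17, 7, 23, 28, 34, 31, 32]. The pivot is placed at index 5. All elements to the left of the pivot are <= 28, and all elements to the right are > 28.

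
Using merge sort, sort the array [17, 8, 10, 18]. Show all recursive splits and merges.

Merge sort trace:

Split: [17, 8, 10, 18] -> [17, 8] and [10, 18]
  Split: [17, 8] -> [17] and [8]
  Merge: [17] + [8] -> [8, 17]
  Split: [10, 18] -> [10] and [18]
  Merge: [10] + [18] -> [10, 18]
Merge: [8, 17] + [10, 18] -> [8, 10, 17, 18]

Final sorted array: [8, 10, 17, 18]

The merge sort proceeds by recursively splitting the array and merging sorted halves.
After all merges, the sorted array is [8, 10, 17, 18].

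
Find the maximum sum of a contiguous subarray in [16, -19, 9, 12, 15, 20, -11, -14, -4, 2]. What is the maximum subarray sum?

Using Kadane's algorithm on [16, -19, 9, 12, 15, 20, -11, -14, -4, 2]:

Scanning through the array:
Position 1 (value -19): max_ending_here = -3, max_so_far = 16
Position 2 (value 9): max_ending_here = 9, max_so_far = 16
Position 3 (value 12): max_ending_here = 21, max_so_far = 21
Position 4 (value 15): max_ending_here = 36, max_so_far = 36
Position 5 (value 20): max_ending_here = 56, max_so_far = 56
Position 6 (value -11): max_ending_here = 45, max_so_far = 56
Position 7 (value -14): max_ending_here = 31, max_so_far = 56
Position 8 (value -4): max_ending_here = 27, max_so_far = 56
Position 9 (value 2): max_ending_here = 29, max_so_far = 56

Maximum subarray: [9, 12, 15, 20]
Maximum sum: 56

The maximum subarray is [9, 12, 15, 20] with sum 56. This subarray runs from index 2 to index 5.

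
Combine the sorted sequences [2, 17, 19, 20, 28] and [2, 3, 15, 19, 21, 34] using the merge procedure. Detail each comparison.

Merging process:

Compare 2 vs 2: take 2 from left. Merged: [2]
Compare 17 vs 2: take 2 from right. Merged: [2, 2]
Compare 17 vs 3: take 3 from right. Merged: [2, 2, 3]
Compare 17 vs 15: take 15 from right. Merged: [2, 2, 3, 15]
Compare 17 vs 19: take 17 from left. Merged: [2, 2, 3, 15, 17]
Compare 19 vs 19: take 19 from left. Merged: [2, 2, 3, 15, 17, 19]
Compare 20 vs 19: take 19 from right. Merged: [2, 2, 3, 15, 17, 19, 19]
Compare 20 vs 21: take 20 from left. Merged: [2, 2, 3, 15, 17, 19, 19, 20]
Compare 28 vs 21: take 21 from right. Merged: [2, 2, 3, 15, 17, 19, 19, 20, 21]
Compare 28 vs 34: take 28 from left. Merged: [2, 2, 3, 15, 17, 19, 19, 20, 21, 28]
Append remaining from right: [34]. Merged: [2, 2, 3, 15, 17, 19, 19, 20, 21, 28, 34]

Final merged array: [2, 2, 3, 15, 17, 19, 19, 20, 21, 28, 34]
Total comparisons: 10

The merged array is [2, 2, 3, 15, 17, 19, 19, 20, 21, 28, 34], requiring 10 comparisons. The merge step runs in O(n) time where n is the total number of elements.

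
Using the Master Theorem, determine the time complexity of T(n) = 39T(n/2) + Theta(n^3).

Master Theorem for T(n) = 39T(n/2) + O(n^3):

a = 39, b = 2, c = 3
log_b(a) = log_2(39) = 5.2854

Case 1: c = 3 < log_2(39) = 5.2854
T(n) = O(n^(log_2 39))

For T(n) = 39T(n/2) + O(n^3): log_2(39) = 5.2854. This is Case 1 of the Master Theorem (c < log_b(a), work dominated by leaves), giving O(n^(log_2 39)).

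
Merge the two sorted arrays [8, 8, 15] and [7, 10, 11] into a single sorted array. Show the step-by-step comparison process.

Merging process:

Compare 8 vs 7: take 7 from right. Merged: [7]
Compare 8 vs 10: take 8 from left. Merged: [7, 8]
Compare 8 vs 10: take 8 from left. Merged: [7, 8, 8]
Compare 15 vs 10: take 10 from right. Merged: [7, 8, 8, 10]
Compare 15 vs 11: take 11 from right. Merged: [7, 8, 8, 10, 11]
Append remaining from left: [15]. Merged: [7, 8, 8, 10, 11, 15]

Final merged array: [7, 8, 8, 10, 11, 15]
Total comparisons: 5

The merged array is [7, 8, 8, 10, 11, 15], requiring 5 comparisons. The merge step runs in O(n) time where n is the total number of elements.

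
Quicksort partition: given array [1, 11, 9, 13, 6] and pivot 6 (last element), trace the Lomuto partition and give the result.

Lomuto partition with pivot = 6:

Initial array: [1, 11, 9, 13, 6]

arr[0]=1 <= 6: swap with position 0, array becomes [1, 11, 9, 13, 6]
arr[1]=11 > 6: no swap
arr[2]=9 > 6: no swap
arr[3]=13 > 6: no swap

Place pivot at position 1: [1, 6, 9, 13, 11]
Pivot position: 1

After partitioning with pivot 6, the array becomes [1, 6, 9, 13, 11]. The pivot is placed at index 1. All elements to the left of the pivot are <= 6, and all elements to the right are > 6.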